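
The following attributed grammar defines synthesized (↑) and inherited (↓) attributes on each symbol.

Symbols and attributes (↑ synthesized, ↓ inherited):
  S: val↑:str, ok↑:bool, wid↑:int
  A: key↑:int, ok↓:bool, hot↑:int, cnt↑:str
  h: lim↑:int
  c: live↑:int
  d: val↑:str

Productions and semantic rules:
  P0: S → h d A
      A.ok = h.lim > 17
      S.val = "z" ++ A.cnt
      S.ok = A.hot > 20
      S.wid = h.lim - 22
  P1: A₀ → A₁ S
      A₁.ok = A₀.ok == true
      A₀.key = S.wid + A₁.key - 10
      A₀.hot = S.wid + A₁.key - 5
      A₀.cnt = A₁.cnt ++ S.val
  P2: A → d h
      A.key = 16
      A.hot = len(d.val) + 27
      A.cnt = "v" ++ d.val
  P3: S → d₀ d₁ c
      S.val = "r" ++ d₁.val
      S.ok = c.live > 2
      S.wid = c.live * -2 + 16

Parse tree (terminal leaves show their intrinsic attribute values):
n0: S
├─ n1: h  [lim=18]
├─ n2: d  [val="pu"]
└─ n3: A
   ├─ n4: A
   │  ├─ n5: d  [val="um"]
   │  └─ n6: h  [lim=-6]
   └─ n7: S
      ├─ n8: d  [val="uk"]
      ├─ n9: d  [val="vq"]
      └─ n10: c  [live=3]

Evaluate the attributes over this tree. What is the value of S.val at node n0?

1. n1.lim = 18  [terminal]
2. n2.val = "pu"  [terminal]
3. n3.ok = true  [h.lim > 17]
4. n4.ok = true  [A₀.ok == true]
5. n5.val = "um"  [terminal]
6. n6.lim = -6  [terminal]
7. n4.key = 16  [16]
8. n4.hot = 29  [len(d.val) + 27]
9. n4.cnt = "vum"  ["v" ++ d.val]
10. n8.val = "uk"  [terminal]
11. n9.val = "vq"  [terminal]
12. n10.live = 3  [terminal]
13. n7.val = "rvq"  ["r" ++ d₁.val]
14. n7.ok = true  [c.live > 2]
15. n7.wid = 10  [c.live * -2 + 16]
16. n3.key = 16  [S.wid + A₁.key - 10]
17. n3.hot = 21  [S.wid + A₁.key - 5]
18. n3.cnt = "vumrvq"  [A₁.cnt ++ S.val]
19. n0.val = "zvumrvq"  ["z" ++ A.cnt]
20. n0.ok = true  [A.hot > 20]
21. n0.wid = -4  [h.lim - 22]

"zvumrvq"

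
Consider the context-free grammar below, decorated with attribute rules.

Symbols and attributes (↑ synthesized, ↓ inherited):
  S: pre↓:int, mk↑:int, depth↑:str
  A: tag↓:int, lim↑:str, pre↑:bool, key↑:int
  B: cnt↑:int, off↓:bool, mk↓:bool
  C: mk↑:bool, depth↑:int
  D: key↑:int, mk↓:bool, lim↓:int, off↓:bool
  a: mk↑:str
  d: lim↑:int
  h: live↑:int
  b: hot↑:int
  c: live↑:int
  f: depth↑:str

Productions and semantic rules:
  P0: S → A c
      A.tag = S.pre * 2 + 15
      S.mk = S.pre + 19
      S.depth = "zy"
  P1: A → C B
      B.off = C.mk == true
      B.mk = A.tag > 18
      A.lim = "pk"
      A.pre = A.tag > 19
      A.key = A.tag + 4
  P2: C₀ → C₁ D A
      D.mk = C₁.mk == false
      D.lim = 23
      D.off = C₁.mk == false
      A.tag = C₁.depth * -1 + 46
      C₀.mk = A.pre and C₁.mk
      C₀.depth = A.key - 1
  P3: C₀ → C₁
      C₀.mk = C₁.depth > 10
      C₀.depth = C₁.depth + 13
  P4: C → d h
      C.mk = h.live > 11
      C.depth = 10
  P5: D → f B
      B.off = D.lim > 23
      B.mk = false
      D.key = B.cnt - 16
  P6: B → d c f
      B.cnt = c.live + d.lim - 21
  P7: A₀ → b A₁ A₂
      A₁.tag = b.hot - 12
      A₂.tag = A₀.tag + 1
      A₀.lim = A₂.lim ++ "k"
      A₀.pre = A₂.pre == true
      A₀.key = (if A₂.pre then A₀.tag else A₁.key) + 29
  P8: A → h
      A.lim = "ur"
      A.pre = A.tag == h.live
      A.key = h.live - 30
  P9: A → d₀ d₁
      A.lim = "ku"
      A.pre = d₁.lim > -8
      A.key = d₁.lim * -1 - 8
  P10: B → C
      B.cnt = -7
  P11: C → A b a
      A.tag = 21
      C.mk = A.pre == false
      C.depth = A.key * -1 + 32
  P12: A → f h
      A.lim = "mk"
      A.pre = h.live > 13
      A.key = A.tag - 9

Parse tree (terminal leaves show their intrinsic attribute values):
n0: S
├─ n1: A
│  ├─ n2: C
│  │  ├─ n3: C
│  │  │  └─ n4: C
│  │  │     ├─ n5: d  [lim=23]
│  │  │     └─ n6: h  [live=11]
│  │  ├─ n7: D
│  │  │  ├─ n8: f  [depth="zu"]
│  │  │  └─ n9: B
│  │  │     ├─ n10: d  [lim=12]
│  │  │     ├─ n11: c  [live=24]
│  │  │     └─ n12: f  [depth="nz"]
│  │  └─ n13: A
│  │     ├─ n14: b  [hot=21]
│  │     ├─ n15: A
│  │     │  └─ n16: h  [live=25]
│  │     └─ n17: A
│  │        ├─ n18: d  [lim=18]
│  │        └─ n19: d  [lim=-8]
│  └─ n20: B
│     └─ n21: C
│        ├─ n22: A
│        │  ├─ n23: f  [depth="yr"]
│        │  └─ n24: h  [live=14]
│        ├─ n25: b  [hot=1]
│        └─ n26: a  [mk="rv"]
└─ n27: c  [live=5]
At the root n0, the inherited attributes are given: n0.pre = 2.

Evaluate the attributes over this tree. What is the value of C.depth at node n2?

23

1. n0.pre = 2  [given at root]
2. n1.tag = 19  [S.pre * 2 + 15]
3. n5.lim = 23  [terminal]
4. n6.live = 11  [terminal]
5. n4.mk = false  [h.live > 11]
6. n4.depth = 10  [10]
7. n3.mk = false  [C₁.depth > 10]
8. n3.depth = 23  [C₁.depth + 13]
9. n7.mk = true  [C₁.mk == false]
10. n7.lim = 23  [23]
11. n7.off = true  [C₁.mk == false]
12. n8.depth = "zu"  [terminal]
13. n9.off = false  [D.lim > 23]
14. n9.mk = false  [false]
15. n10.lim = 12  [terminal]
16. n11.live = 24  [terminal]
17. n12.depth = "nz"  [terminal]
18. n9.cnt = 15  [c.live + d.lim - 21]
19. n7.key = -1  [B.cnt - 16]
20. n13.tag = 23  [C₁.depth * -1 + 46]
21. n14.hot = 21  [terminal]
22. n15.tag = 9  [b.hot - 12]
23. n16.live = 25  [terminal]
24. n15.lim = "ur"  ["ur"]
25. n15.pre = false  [A.tag == h.live]
26. n15.key = -5  [h.live - 30]
27. n17.tag = 24  [A₀.tag + 1]
28. n18.lim = 18  [terminal]
29. n19.lim = -8  [terminal]
30. n17.lim = "ku"  ["ku"]
31. n17.pre = false  [d₁.lim > -8]
32. n17.key = 0  [d₁.lim * -1 - 8]
33. n13.lim = "kuk"  [A₂.lim ++ "k"]
34. n13.pre = false  [A₂.pre == true]
35. n13.key = 24  [(if A₂.pre then A₀.tag else A₁.key) + 29]
36. n2.mk = false  [A.pre and C₁.mk]
37. n2.depth = 23  [A.key - 1]
38. n20.off = false  [C.mk == true]
39. n20.mk = true  [A.tag > 18]
40. n22.tag = 21  [21]
41. n23.depth = "yr"  [terminal]
42. n24.live = 14  [terminal]
43. n22.lim = "mk"  ["mk"]
44. n22.pre = true  [h.live > 13]
45. n22.key = 12  [A.tag - 9]
46. n25.hot = 1  [terminal]
47. n26.mk = "rv"  [terminal]
48. n21.mk = false  [A.pre == false]
49. n21.depth = 20  [A.key * -1 + 32]
50. n20.cnt = -7  [-7]
51. n1.lim = "pk"  ["pk"]
52. n1.pre = false  [A.tag > 19]
53. n1.key = 23  [A.tag + 4]
54. n27.live = 5  [terminal]
55. n0.mk = 21  [S.pre + 19]
56. n0.depth = "zy"  ["zy"]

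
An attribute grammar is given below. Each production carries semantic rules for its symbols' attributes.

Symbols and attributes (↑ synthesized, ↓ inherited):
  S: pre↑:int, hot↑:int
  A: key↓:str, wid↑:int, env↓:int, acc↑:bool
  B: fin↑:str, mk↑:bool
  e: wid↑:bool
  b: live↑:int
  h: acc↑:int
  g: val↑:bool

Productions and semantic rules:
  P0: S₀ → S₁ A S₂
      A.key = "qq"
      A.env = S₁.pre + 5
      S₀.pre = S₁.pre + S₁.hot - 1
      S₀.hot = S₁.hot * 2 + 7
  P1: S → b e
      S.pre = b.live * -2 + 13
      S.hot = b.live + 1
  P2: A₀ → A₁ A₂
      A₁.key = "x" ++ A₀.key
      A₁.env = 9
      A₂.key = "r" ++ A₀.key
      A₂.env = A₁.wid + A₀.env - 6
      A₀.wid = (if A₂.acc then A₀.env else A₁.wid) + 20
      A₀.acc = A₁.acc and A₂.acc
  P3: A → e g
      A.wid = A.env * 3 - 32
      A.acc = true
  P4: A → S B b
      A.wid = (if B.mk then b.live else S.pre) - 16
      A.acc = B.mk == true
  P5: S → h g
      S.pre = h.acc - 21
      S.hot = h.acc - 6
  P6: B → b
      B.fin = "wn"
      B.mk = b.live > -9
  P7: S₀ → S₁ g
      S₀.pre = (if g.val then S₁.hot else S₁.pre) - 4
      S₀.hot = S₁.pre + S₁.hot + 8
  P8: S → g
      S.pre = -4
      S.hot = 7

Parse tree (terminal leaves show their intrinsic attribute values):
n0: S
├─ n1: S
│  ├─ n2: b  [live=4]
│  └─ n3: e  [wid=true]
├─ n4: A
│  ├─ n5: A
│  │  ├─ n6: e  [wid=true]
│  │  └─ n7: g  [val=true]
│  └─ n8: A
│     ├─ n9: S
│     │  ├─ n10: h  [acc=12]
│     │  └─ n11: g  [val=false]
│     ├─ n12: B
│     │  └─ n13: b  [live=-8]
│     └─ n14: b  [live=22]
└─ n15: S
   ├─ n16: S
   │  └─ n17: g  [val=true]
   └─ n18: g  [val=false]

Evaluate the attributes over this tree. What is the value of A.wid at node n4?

30

1. n2.live = 4  [terminal]
2. n3.wid = true  [terminal]
3. n1.pre = 5  [b.live * -2 + 13]
4. n1.hot = 5  [b.live + 1]
5. n4.key = "qq"  ["qq"]
6. n4.env = 10  [S₁.pre + 5]
7. n5.key = "xqq"  ["x" ++ A₀.key]
8. n5.env = 9  [9]
9. n6.wid = true  [terminal]
10. n7.val = true  [terminal]
11. n5.wid = -5  [A.env * 3 - 32]
12. n5.acc = true  [true]
13. n8.key = "rqq"  ["r" ++ A₀.key]
14. n8.env = -1  [A₁.wid + A₀.env - 6]
15. n10.acc = 12  [terminal]
16. n11.val = false  [terminal]
17. n9.pre = -9  [h.acc - 21]
18. n9.hot = 6  [h.acc - 6]
19. n13.live = -8  [terminal]
20. n12.fin = "wn"  ["wn"]
21. n12.mk = true  [b.live > -9]
22. n14.live = 22  [terminal]
23. n8.wid = 6  [(if B.mk then b.live else S.pre) - 16]
24. n8.acc = true  [B.mk == true]
25. n4.wid = 30  [(if A₂.acc then A₀.env else A₁.wid) + 20]
26. n4.acc = true  [A₁.acc and A₂.acc]
27. n17.val = true  [terminal]
28. n16.pre = -4  [-4]
29. n16.hot = 7  [7]
30. n18.val = false  [terminal]
31. n15.pre = -8  [(if g.val then S₁.hot else S₁.pre) - 4]
32. n15.hot = 11  [S₁.pre + S₁.hot + 8]
33. n0.pre = 9  [S₁.pre + S₁.hot - 1]
34. n0.hot = 17  [S₁.hot * 2 + 7]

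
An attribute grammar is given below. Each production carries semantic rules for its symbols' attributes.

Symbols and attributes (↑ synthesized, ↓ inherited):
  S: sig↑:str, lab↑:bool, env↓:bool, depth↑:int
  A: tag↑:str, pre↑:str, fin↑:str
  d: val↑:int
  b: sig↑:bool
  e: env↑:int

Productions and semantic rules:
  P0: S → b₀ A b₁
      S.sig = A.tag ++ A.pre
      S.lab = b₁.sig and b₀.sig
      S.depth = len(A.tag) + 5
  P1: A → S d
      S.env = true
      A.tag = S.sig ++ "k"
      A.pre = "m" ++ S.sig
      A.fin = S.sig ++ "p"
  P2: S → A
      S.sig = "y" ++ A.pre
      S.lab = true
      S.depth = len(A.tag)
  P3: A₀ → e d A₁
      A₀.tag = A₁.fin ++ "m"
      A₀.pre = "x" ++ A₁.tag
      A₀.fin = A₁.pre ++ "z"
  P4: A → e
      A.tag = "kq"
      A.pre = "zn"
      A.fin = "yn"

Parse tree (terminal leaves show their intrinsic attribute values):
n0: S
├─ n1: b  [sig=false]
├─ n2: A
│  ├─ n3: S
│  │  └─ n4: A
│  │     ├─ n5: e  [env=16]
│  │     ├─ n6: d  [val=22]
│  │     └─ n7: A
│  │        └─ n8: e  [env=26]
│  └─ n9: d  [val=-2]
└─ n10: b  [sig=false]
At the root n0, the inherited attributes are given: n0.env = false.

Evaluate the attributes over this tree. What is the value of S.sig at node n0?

"yxkqkmyxkq"

1. n0.env = false  [given at root]
2. n1.sig = false  [terminal]
3. n3.env = true  [true]
4. n5.env = 16  [terminal]
5. n6.val = 22  [terminal]
6. n8.env = 26  [terminal]
7. n7.tag = "kq"  ["kq"]
8. n7.pre = "zn"  ["zn"]
9. n7.fin = "yn"  ["yn"]
10. n4.tag = "ynm"  [A₁.fin ++ "m"]
11. n4.pre = "xkq"  ["x" ++ A₁.tag]
12. n4.fin = "znz"  [A₁.pre ++ "z"]
13. n3.sig = "yxkq"  ["y" ++ A.pre]
14. n3.lab = true  [true]
15. n3.depth = 3  [len(A.tag)]
16. n9.val = -2  [terminal]
17. n2.tag = "yxkqk"  [S.sig ++ "k"]
18. n2.pre = "myxkq"  ["m" ++ S.sig]
19. n2.fin = "yxkqp"  [S.sig ++ "p"]
20. n10.sig = false  [terminal]
21. n0.sig = "yxkqkmyxkq"  [A.tag ++ A.pre]
22. n0.lab = false  [b₁.sig and b₀.sig]
23. n0.depth = 10  [len(A.tag) + 5]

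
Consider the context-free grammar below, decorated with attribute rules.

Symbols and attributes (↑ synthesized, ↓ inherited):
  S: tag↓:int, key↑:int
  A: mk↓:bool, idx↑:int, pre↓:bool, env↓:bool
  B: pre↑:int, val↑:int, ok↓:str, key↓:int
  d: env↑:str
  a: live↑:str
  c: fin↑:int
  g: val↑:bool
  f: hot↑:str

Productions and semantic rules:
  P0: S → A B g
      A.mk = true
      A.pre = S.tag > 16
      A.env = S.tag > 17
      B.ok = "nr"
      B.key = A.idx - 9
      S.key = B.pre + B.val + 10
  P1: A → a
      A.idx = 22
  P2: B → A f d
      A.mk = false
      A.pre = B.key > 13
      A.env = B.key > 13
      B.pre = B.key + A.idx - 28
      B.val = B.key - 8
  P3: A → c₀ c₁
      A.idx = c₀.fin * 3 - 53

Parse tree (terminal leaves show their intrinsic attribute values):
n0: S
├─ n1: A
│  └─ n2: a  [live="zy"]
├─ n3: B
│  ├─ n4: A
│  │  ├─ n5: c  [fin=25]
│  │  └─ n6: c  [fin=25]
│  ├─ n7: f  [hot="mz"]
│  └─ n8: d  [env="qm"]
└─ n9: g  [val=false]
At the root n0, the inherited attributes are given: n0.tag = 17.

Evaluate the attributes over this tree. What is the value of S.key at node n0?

1. n0.tag = 17  [given at root]
2. n1.mk = true  [true]
3. n1.pre = true  [S.tag > 16]
4. n1.env = false  [S.tag > 17]
5. n2.live = "zy"  [terminal]
6. n1.idx = 22  [22]
7. n3.ok = "nr"  ["nr"]
8. n3.key = 13  [A.idx - 9]
9. n4.mk = false  [false]
10. n4.pre = false  [B.key > 13]
11. n4.env = false  [B.key > 13]
12. n5.fin = 25  [terminal]
13. n6.fin = 25  [terminal]
14. n4.idx = 22  [c₀.fin * 3 - 53]
15. n7.hot = "mz"  [terminal]
16. n8.env = "qm"  [terminal]
17. n3.pre = 7  [B.key + A.idx - 28]
18. n3.val = 5  [B.key - 8]
19. n9.val = false  [terminal]
20. n0.key = 22  [B.pre + B.val + 10]

22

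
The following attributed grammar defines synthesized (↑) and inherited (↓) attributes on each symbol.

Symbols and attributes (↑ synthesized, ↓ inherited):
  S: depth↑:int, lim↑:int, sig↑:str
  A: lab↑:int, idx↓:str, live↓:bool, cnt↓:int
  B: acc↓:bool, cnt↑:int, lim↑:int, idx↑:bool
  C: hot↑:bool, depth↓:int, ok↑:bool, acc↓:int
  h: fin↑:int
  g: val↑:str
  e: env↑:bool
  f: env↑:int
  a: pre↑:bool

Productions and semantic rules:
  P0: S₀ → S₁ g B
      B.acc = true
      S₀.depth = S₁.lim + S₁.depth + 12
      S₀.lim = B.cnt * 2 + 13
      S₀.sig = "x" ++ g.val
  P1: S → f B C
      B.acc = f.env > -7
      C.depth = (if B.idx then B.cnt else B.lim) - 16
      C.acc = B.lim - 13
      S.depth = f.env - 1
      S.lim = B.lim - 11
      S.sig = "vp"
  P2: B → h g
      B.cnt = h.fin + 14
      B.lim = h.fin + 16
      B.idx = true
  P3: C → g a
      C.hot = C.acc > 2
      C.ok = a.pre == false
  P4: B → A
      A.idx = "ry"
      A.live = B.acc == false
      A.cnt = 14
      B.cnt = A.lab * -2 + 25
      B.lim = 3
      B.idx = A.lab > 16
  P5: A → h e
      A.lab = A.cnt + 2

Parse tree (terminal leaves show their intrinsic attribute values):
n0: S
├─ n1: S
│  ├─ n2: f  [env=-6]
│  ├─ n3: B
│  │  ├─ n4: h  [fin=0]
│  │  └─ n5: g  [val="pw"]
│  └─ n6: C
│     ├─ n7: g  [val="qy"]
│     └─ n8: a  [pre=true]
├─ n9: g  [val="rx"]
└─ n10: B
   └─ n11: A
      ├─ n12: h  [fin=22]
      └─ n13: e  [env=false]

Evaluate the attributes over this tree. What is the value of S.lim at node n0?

-1

1. n2.env = -6  [terminal]
2. n3.acc = true  [f.env > -7]
3. n4.fin = 0  [terminal]
4. n5.val = "pw"  [terminal]
5. n3.cnt = 14  [h.fin + 14]
6. n3.lim = 16  [h.fin + 16]
7. n3.idx = true  [true]
8. n6.depth = -2  [(if B.idx then B.cnt else B.lim) - 16]
9. n6.acc = 3  [B.lim - 13]
10. n7.val = "qy"  [terminal]
11. n8.pre = true  [terminal]
12. n6.hot = true  [C.acc > 2]
13. n6.ok = false  [a.pre == false]
14. n1.depth = -7  [f.env - 1]
15. n1.lim = 5  [B.lim - 11]
16. n1.sig = "vp"  ["vp"]
17. n9.val = "rx"  [terminal]
18. n10.acc = true  [true]
19. n11.idx = "ry"  ["ry"]
20. n11.live = false  [B.acc == false]
21. n11.cnt = 14  [14]
22. n12.fin = 22  [terminal]
23. n13.env = false  [terminal]
24. n11.lab = 16  [A.cnt + 2]
25. n10.cnt = -7  [A.lab * -2 + 25]
26. n10.lim = 3  [3]
27. n10.idx = false  [A.lab > 16]
28. n0.depth = 10  [S₁.lim + S₁.depth + 12]
29. n0.lim = -1  [B.cnt * 2 + 13]
30. n0.sig = "xrx"  ["x" ++ g.val]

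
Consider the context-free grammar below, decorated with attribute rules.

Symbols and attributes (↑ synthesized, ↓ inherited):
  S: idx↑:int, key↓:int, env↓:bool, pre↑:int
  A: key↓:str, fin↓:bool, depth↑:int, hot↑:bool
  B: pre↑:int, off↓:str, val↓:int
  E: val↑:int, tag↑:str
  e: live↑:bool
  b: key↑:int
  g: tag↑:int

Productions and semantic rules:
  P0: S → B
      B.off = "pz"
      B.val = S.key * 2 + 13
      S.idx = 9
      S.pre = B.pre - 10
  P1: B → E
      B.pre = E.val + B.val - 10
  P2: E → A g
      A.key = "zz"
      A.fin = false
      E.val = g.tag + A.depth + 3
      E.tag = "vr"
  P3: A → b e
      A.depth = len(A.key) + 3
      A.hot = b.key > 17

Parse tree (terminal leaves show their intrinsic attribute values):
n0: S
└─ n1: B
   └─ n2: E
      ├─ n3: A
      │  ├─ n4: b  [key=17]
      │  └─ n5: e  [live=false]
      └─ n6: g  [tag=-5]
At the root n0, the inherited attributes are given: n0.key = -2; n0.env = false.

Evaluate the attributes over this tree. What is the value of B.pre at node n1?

2

1. n0.key = -2  [given at root]
2. n0.env = false  [given at root]
3. n1.off = "pz"  ["pz"]
4. n1.val = 9  [S.key * 2 + 13]
5. n3.key = "zz"  ["zz"]
6. n3.fin = false  [false]
7. n4.key = 17  [terminal]
8. n5.live = false  [terminal]
9. n3.depth = 5  [len(A.key) + 3]
10. n3.hot = false  [b.key > 17]
11. n6.tag = -5  [terminal]
12. n2.val = 3  [g.tag + A.depth + 3]
13. n2.tag = "vr"  ["vr"]
14. n1.pre = 2  [E.val + B.val - 10]
15. n0.idx = 9  [9]
16. n0.pre = -8  [B.pre - 10]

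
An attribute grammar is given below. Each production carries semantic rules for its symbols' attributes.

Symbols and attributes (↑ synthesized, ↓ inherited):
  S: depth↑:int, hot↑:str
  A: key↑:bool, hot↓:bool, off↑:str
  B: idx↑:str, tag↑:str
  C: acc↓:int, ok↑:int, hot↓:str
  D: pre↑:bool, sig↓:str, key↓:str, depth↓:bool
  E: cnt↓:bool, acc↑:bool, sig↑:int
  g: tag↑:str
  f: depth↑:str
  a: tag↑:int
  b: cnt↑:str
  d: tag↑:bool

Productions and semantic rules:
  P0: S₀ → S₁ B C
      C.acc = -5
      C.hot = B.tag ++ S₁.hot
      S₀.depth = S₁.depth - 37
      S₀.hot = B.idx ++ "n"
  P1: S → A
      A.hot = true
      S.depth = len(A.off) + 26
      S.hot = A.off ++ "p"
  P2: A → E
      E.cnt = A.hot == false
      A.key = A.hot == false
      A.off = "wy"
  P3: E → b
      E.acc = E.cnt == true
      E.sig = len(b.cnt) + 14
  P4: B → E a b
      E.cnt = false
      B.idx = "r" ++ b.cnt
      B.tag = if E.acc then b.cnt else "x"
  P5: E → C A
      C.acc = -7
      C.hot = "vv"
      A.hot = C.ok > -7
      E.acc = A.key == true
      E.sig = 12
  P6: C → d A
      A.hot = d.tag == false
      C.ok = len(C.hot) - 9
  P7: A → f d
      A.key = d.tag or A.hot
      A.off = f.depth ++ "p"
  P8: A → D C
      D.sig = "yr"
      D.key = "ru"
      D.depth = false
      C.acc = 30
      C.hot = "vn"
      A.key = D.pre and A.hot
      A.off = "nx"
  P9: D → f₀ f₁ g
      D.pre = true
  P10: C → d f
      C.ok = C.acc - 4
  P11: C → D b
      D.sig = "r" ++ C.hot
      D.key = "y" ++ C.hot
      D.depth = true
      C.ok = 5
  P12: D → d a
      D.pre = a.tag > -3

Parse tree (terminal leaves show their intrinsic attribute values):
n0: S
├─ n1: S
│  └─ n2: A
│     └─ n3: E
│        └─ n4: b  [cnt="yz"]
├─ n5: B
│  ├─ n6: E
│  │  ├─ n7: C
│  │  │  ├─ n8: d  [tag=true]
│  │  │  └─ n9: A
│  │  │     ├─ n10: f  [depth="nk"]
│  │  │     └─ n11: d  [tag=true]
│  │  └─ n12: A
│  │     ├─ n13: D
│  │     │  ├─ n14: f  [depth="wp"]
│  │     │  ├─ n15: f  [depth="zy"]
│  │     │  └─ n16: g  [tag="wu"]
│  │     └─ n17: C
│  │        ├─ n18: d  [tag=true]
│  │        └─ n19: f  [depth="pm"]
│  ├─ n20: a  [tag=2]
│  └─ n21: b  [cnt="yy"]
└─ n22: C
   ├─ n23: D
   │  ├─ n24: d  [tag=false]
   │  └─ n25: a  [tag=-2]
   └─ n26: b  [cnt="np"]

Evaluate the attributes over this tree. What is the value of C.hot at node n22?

"xwyp"

1. n2.hot = true  [true]
2. n3.cnt = false  [A.hot == false]
3. n4.cnt = "yz"  [terminal]
4. n3.acc = false  [E.cnt == true]
5. n3.sig = 16  [len(b.cnt) + 14]
6. n2.key = false  [A.hot == false]
7. n2.off = "wy"  ["wy"]
8. n1.depth = 28  [len(A.off) + 26]
9. n1.hot = "wyp"  [A.off ++ "p"]
10. n6.cnt = false  [false]
11. n7.acc = -7  [-7]
12. n7.hot = "vv"  ["vv"]
13. n8.tag = true  [terminal]
14. n9.hot = false  [d.tag == false]
15. n10.depth = "nk"  [terminal]
16. n11.tag = true  [terminal]
17. n9.key = true  [d.tag or A.hot]
18. n9.off = "nkp"  [f.depth ++ "p"]
19. n7.ok = -7  [len(C.hot) - 9]
20. n12.hot = false  [C.ok > -7]
21. n13.sig = "yr"  ["yr"]
22. n13.key = "ru"  ["ru"]
23. n13.depth = false  [false]
24. n14.depth = "wp"  [terminal]
25. n15.depth = "zy"  [terminal]
26. n16.tag = "wu"  [terminal]
27. n13.pre = true  [true]
28. n17.acc = 30  [30]
29. n17.hot = "vn"  ["vn"]
30. n18.tag = true  [terminal]
31. n19.depth = "pm"  [terminal]
32. n17.ok = 26  [C.acc - 4]
33. n12.key = false  [D.pre and A.hot]
34. n12.off = "nx"  ["nx"]
35. n6.acc = false  [A.key == true]
36. n6.sig = 12  [12]
37. n20.tag = 2  [terminal]
38. n21.cnt = "yy"  [terminal]
39. n5.idx = "ryy"  ["r" ++ b.cnt]
40. n5.tag = "x"  [if E.acc then b.cnt else "x"]
41. n22.acc = -5  [-5]
42. n22.hot = "xwyp"  [B.tag ++ S₁.hot]
43. n23.sig = "rxwyp"  ["r" ++ C.hot]
44. n23.key = "yxwyp"  ["y" ++ C.hot]
45. n23.depth = true  [true]
46. n24.tag = false  [terminal]
47. n25.tag = -2  [terminal]
48. n23.pre = true  [a.tag > -3]
49. n26.cnt = "np"  [terminal]
50. n22.ok = 5  [5]
51. n0.depth = -9  [S₁.depth - 37]
52. n0.hot = "ryyn"  [B.idx ++ "n"]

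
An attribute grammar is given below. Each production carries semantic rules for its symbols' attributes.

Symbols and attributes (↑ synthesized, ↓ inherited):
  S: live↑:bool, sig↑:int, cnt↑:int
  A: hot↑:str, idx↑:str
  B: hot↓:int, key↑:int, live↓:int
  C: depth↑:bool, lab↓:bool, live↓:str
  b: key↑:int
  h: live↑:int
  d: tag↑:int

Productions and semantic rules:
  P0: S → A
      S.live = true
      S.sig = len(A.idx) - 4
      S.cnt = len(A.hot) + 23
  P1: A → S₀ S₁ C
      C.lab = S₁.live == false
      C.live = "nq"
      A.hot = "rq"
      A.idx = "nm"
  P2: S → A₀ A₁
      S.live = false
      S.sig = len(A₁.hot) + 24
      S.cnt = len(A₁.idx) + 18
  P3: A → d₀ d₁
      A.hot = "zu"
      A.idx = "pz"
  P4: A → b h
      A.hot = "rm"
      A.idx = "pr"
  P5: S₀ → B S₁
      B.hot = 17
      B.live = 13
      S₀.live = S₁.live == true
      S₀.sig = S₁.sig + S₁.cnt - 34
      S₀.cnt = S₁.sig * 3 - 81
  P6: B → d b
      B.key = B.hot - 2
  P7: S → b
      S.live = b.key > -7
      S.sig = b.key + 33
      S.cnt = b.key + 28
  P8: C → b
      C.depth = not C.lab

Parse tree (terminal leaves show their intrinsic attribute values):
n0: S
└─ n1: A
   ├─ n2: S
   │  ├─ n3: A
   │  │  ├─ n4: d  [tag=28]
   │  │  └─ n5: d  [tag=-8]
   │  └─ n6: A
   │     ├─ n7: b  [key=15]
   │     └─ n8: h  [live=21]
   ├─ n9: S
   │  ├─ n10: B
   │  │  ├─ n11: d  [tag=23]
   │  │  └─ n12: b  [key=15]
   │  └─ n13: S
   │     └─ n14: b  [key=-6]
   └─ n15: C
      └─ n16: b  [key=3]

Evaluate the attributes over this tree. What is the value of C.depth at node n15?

1. n4.tag = 28  [terminal]
2. n5.tag = -8  [terminal]
3. n3.hot = "zu"  ["zu"]
4. n3.idx = "pz"  ["pz"]
5. n7.key = 15  [terminal]
6. n8.live = 21  [terminal]
7. n6.hot = "rm"  ["rm"]
8. n6.idx = "pr"  ["pr"]
9. n2.live = false  [false]
10. n2.sig = 26  [len(A₁.hot) + 24]
11. n2.cnt = 20  [len(A₁.idx) + 18]
12. n10.hot = 17  [17]
13. n10.live = 13  [13]
14. n11.tag = 23  [terminal]
15. n12.key = 15  [terminal]
16. n10.key = 15  [B.hot - 2]
17. n14.key = -6  [terminal]
18. n13.live = true  [b.key > -7]
19. n13.sig = 27  [b.key + 33]
20. n13.cnt = 22  [b.key + 28]
21. n9.live = true  [S₁.live == true]
22. n9.sig = 15  [S₁.sig + S₁.cnt - 34]
23. n9.cnt = 0  [S₁.sig * 3 - 81]
24. n15.lab = false  [S₁.live == false]
25. n15.live = "nq"  ["nq"]
26. n16.key = 3  [terminal]
27. n15.depth = true  [not C.lab]
28. n1.hot = "rq"  ["rq"]
29. n1.idx = "nm"  ["nm"]
30. n0.live = true  [true]
31. n0.sig = -2  [len(A.idx) - 4]
32. n0.cnt = 25  [len(A.hot) + 23]

true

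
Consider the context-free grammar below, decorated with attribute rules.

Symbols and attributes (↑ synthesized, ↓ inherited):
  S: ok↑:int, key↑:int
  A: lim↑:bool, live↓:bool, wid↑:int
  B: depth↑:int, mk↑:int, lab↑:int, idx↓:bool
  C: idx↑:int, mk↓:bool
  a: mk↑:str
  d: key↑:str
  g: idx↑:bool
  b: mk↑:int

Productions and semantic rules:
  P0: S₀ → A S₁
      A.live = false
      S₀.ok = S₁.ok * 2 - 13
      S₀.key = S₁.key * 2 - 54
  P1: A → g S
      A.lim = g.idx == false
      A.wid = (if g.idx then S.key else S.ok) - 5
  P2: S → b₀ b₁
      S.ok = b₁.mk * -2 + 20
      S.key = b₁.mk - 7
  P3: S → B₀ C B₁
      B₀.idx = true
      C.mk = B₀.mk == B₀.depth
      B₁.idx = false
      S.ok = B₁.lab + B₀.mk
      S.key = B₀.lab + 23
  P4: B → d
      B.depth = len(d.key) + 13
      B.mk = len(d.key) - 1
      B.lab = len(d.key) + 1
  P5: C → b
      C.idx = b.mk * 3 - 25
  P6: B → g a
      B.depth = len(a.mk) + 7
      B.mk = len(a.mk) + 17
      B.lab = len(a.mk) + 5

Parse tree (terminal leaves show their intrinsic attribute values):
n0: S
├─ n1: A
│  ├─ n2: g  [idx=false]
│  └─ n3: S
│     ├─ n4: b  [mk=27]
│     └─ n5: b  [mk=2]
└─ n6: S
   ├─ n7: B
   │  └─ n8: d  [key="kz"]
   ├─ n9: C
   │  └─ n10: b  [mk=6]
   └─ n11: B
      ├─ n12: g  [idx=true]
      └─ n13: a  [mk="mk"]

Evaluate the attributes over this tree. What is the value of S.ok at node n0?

1. n1.live = false  [false]
2. n2.idx = false  [terminal]
3. n4.mk = 27  [terminal]
4. n5.mk = 2  [terminal]
5. n3.ok = 16  [b₁.mk * -2 + 20]
6. n3.key = -5  [b₁.mk - 7]
7. n1.lim = true  [g.idx == false]
8. n1.wid = 11  [(if g.idx then S.key else S.ok) - 5]
9. n7.idx = true  [true]
10. n8.key = "kz"  [terminal]
11. n7.depth = 15  [len(d.key) + 13]
12. n7.mk = 1  [len(d.key) - 1]
13. n7.lab = 3  [len(d.key) + 1]
14. n9.mk = false  [B₀.mk == B₀.depth]
15. n10.mk = 6  [terminal]
16. n9.idx = -7  [b.mk * 3 - 25]
17. n11.idx = false  [false]
18. n12.idx = true  [terminal]
19. n13.mk = "mk"  [terminal]
20. n11.depth = 9  [len(a.mk) + 7]
21. n11.mk = 19  [len(a.mk) + 17]
22. n11.lab = 7  [len(a.mk) + 5]
23. n6.ok = 8  [B₁.lab + B₀.mk]
24. n6.key = 26  [B₀.lab + 23]
25. n0.ok = 3  [S₁.ok * 2 - 13]
26. n0.key = -2  [S₁.key * 2 - 54]

3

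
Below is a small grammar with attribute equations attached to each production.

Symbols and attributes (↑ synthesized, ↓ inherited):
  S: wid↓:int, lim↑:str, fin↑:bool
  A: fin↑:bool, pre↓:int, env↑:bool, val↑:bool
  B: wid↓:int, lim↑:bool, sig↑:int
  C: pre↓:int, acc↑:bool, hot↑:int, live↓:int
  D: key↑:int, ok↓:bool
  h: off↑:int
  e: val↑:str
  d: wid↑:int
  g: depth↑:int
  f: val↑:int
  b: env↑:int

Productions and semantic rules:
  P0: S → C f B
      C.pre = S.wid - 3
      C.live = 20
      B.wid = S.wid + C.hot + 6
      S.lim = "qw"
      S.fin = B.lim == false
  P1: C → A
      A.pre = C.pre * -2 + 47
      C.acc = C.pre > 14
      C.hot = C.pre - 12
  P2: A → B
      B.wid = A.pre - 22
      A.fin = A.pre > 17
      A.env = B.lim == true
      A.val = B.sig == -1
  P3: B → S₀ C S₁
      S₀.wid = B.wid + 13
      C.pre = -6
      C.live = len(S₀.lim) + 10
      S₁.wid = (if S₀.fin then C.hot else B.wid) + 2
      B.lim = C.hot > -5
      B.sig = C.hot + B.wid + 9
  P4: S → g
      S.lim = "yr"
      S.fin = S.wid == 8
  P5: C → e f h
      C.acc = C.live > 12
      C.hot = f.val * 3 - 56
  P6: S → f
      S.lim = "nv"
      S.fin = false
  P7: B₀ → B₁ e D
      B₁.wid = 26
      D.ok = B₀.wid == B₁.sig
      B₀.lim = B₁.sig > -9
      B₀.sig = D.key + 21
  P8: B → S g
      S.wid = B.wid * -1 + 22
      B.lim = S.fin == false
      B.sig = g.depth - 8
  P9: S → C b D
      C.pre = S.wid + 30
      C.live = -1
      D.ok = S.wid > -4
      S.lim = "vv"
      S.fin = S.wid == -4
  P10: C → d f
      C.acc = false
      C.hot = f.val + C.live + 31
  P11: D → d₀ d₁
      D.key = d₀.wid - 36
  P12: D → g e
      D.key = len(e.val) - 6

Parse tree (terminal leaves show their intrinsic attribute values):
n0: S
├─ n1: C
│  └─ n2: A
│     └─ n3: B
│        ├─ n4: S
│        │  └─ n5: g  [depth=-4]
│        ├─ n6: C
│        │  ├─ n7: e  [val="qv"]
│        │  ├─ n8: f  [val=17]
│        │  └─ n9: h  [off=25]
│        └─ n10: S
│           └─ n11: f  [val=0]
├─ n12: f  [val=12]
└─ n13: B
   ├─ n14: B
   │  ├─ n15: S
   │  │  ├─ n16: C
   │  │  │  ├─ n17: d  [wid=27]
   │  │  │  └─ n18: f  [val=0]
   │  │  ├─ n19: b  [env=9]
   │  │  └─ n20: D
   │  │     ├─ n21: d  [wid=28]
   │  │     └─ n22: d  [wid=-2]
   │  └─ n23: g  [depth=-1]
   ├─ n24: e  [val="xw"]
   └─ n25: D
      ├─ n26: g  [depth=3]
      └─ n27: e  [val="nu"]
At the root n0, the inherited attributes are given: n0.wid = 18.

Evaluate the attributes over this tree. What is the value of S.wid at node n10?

-3

1. n0.wid = 18  [given at root]
2. n1.pre = 15  [S.wid - 3]
3. n1.live = 20  [20]
4. n2.pre = 17  [C.pre * -2 + 47]
5. n3.wid = -5  [A.pre - 22]
6. n4.wid = 8  [B.wid + 13]
7. n5.depth = -4  [terminal]
8. n4.lim = "yr"  ["yr"]
9. n4.fin = true  [S.wid == 8]
10. n6.pre = -6  [-6]
11. n6.live = 12  [len(S₀.lim) + 10]
12. n7.val = "qv"  [terminal]
13. n8.val = 17  [terminal]
14. n9.off = 25  [terminal]
15. n6.acc = false  [C.live > 12]
16. n6.hot = -5  [f.val * 3 - 56]
17. n10.wid = -3  [(if S₀.fin then C.hot else B.wid) + 2]
18. n11.val = 0  [terminal]
19. n10.lim = "nv"  ["nv"]
20. n10.fin = false  [false]
21. n3.lim = false  [C.hot > -5]
22. n3.sig = -1  [C.hot + B.wid + 9]
23. n2.fin = false  [A.pre > 17]
24. n2.env = false  [B.lim == true]
25. n2.val = true  [B.sig == -1]
26. n1.acc = true  [C.pre > 14]
27. n1.hot = 3  [C.pre - 12]
28. n12.val = 12  [terminal]
29. n13.wid = 27  [S.wid + C.hot + 6]
30. n14.wid = 26  [26]
31. n15.wid = -4  [B.wid * -1 + 22]
32. n16.pre = 26  [S.wid + 30]
33. n16.live = -1  [-1]
34. n17.wid = 27  [terminal]
35. n18.val = 0  [terminal]
36. n16.acc = false  [false]
37. n16.hot = 30  [f.val + C.live + 31]
38. n19.env = 9  [terminal]
39. n20.ok = false  [S.wid > -4]
40. n21.wid = 28  [terminal]
41. n22.wid = -2  [terminal]
42. n20.key = -8  [d₀.wid - 36]
43. n15.lim = "vv"  ["vv"]
44. n15.fin = true  [S.wid == -4]
45. n23.depth = -1  [terminal]
46. n14.lim = false  [S.fin == false]
47. n14.sig = -9  [g.depth - 8]
48. n24.val = "xw"  [terminal]
49. n25.ok = false  [B₀.wid == B₁.sig]
50. n26.depth = 3  [terminal]
51. n27.val = "nu"  [terminal]
52. n25.key = -4  [len(e.val) - 6]
53. n13.lim = false  [B₁.sig > -9]
54. n13.sig = 17  [D.key + 21]
55. n0.lim = "qw"  ["qw"]
56. n0.fin = true  [B.lim == false]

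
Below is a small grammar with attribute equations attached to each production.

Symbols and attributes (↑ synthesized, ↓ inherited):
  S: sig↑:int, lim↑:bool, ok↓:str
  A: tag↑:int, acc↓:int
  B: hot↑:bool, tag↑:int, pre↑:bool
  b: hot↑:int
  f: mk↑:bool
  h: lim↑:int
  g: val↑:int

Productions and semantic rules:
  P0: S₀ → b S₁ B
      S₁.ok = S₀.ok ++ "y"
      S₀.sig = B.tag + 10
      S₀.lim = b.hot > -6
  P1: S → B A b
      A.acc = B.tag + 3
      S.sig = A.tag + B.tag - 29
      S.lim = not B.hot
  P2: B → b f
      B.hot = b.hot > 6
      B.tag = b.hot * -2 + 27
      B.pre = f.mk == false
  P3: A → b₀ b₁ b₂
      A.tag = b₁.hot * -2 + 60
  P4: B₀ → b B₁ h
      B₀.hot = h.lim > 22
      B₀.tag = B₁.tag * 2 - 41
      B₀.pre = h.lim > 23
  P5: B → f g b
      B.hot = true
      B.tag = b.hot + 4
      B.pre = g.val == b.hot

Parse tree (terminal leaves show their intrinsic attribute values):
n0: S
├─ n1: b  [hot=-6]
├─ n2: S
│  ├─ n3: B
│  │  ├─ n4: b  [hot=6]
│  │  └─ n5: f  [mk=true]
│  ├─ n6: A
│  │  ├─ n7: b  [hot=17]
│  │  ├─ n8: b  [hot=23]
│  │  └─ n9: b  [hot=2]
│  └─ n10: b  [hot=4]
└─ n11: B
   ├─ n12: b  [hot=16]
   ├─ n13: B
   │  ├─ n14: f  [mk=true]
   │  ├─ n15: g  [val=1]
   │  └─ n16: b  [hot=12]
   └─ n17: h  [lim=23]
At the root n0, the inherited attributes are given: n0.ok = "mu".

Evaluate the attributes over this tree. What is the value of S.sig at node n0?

1. n0.ok = "mu"  [given at root]
2. n1.hot = -6  [terminal]
3. n2.ok = "muy"  [S₀.ok ++ "y"]
4. n4.hot = 6  [terminal]
5. n5.mk = true  [terminal]
6. n3.hot = false  [b.hot > 6]
7. n3.tag = 15  [b.hot * -2 + 27]
8. n3.pre = false  [f.mk == false]
9. n6.acc = 18  [B.tag + 3]
10. n7.hot = 17  [terminal]
11. n8.hot = 23  [terminal]
12. n9.hot = 2  [terminal]
13. n6.tag = 14  [b₁.hot * -2 + 60]
14. n10.hot = 4  [terminal]
15. n2.sig = 0  [A.tag + B.tag - 29]
16. n2.lim = true  [not B.hot]
17. n12.hot = 16  [terminal]
18. n14.mk = true  [terminal]
19. n15.val = 1  [terminal]
20. n16.hot = 12  [terminal]
21. n13.hot = true  [true]
22. n13.tag = 16  [b.hot + 4]
23. n13.pre = false  [g.val == b.hot]
24. n17.lim = 23  [terminal]
25. n11.hot = true  [h.lim > 22]
26. n11.tag = -9  [B₁.tag * 2 - 41]
27. n11.pre = false  [h.lim > 23]
28. n0.sig = 1  [B.tag + 10]
29. n0.lim = false  [b.hot > -6]

1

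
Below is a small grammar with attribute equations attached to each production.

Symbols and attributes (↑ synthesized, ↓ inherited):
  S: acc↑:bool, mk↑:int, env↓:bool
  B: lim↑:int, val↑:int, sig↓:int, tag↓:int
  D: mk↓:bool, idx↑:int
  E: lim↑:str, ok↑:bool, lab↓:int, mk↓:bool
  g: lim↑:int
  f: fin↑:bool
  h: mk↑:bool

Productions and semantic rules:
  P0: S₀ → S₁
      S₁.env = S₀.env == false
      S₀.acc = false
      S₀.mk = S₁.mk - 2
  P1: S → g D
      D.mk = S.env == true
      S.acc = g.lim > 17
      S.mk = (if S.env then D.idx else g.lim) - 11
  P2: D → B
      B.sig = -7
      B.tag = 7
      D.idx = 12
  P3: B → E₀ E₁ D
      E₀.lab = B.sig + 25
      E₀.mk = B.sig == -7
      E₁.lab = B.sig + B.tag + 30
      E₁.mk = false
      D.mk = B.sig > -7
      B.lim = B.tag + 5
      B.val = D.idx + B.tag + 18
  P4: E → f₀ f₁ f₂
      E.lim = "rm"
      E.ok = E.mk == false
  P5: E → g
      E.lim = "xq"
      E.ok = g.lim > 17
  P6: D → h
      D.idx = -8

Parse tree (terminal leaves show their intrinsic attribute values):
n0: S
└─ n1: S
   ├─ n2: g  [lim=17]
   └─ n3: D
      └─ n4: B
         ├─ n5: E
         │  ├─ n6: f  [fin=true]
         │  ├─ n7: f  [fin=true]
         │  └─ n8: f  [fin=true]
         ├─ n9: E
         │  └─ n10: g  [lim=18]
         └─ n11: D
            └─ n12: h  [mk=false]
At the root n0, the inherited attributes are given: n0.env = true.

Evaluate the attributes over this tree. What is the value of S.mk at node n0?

1. n0.env = true  [given at root]
2. n1.env = false  [S₀.env == false]
3. n2.lim = 17  [terminal]
4. n3.mk = false  [S.env == true]
5. n4.sig = -7  [-7]
6. n4.tag = 7  [7]
7. n5.lab = 18  [B.sig + 25]
8. n5.mk = true  [B.sig == -7]
9. n6.fin = true  [terminal]
10. n7.fin = true  [terminal]
11. n8.fin = true  [terminal]
12. n5.lim = "rm"  ["rm"]
13. n5.ok = false  [E.mk == false]
14. n9.lab = 30  [B.sig + B.tag + 30]
15. n9.mk = false  [false]
16. n10.lim = 18  [terminal]
17. n9.lim = "xq"  ["xq"]
18. n9.ok = true  [g.lim > 17]
19. n11.mk = false  [B.sig > -7]
20. n12.mk = false  [terminal]
21. n11.idx = -8  [-8]
22. n4.lim = 12  [B.tag + 5]
23. n4.val = 17  [D.idx + B.tag + 18]
24. n3.idx = 12  [12]
25. n1.acc = false  [g.lim > 17]
26. n1.mk = 6  [(if S.env then D.idx else g.lim) - 11]
27. n0.acc = false  [false]
28. n0.mk = 4  [S₁.mk - 2]

4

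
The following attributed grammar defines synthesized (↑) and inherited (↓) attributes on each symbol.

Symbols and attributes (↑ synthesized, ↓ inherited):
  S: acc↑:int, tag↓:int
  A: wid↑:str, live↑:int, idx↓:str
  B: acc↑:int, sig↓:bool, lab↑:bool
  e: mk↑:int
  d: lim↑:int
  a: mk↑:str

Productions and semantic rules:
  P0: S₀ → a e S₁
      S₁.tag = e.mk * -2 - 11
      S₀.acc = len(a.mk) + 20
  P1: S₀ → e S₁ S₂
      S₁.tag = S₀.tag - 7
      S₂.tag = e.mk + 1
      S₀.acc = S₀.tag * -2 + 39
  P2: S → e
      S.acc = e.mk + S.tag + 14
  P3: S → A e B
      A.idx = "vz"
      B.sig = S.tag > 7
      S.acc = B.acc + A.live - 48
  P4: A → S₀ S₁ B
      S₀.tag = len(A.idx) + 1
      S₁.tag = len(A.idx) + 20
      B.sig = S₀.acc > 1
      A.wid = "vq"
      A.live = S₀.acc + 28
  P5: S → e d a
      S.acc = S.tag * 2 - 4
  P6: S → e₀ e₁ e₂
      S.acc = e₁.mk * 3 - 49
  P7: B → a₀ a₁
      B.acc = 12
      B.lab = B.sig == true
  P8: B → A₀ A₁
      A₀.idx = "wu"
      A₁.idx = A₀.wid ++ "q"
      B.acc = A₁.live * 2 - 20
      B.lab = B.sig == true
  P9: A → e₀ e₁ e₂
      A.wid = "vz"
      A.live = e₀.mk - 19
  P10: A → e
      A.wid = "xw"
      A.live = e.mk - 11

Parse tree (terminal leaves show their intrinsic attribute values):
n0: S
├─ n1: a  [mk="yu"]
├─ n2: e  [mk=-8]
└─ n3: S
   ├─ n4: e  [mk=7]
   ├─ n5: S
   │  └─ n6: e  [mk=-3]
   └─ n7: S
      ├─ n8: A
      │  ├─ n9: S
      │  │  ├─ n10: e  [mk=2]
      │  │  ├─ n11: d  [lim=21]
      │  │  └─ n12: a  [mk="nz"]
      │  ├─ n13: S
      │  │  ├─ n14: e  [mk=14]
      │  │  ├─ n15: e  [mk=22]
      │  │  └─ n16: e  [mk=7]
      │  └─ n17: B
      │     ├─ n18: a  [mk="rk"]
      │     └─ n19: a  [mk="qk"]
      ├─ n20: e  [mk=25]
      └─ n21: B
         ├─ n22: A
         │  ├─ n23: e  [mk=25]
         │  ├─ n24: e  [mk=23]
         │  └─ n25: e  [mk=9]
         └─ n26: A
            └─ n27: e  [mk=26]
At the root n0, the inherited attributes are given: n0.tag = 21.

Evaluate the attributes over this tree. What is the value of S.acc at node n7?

1. n0.tag = 21  [given at root]
2. n1.mk = "yu"  [terminal]
3. n2.mk = -8  [terminal]
4. n3.tag = 5  [e.mk * -2 - 11]
5. n4.mk = 7  [terminal]
6. n5.tag = -2  [S₀.tag - 7]
7. n6.mk = -3  [terminal]
8. n5.acc = 9  [e.mk + S.tag + 14]
9. n7.tag = 8  [e.mk + 1]
10. n8.idx = "vz"  ["vz"]
11. n9.tag = 3  [len(A.idx) + 1]
12. n10.mk = 2  [terminal]
13. n11.lim = 21  [terminal]
14. n12.mk = "nz"  [terminal]
15. n9.acc = 2  [S.tag * 2 - 4]
16. n13.tag = 22  [len(A.idx) + 20]
17. n14.mk = 14  [terminal]
18. n15.mk = 22  [terminal]
19. n16.mk = 7  [terminal]
20. n13.acc = 17  [e₁.mk * 3 - 49]
21. n17.sig = true  [S₀.acc > 1]
22. n18.mk = "rk"  [terminal]
23. n19.mk = "qk"  [terminal]
24. n17.acc = 12  [12]
25. n17.lab = true  [B.sig == true]
26. n8.wid = "vq"  ["vq"]
27. n8.live = 30  [S₀.acc + 28]
28. n20.mk = 25  [terminal]
29. n21.sig = true  [S.tag > 7]
30. n22.idx = "wu"  ["wu"]
31. n23.mk = 25  [terminal]
32. n24.mk = 23  [terminal]
33. n25.mk = 9  [terminal]
34. n22.wid = "vz"  ["vz"]
35. n22.live = 6  [e₀.mk - 19]
36. n26.idx = "vzq"  [A₀.wid ++ "q"]
37. n27.mk = 26  [terminal]
38. n26.wid = "xw"  ["xw"]
39. n26.live = 15  [e.mk - 11]
40. n21.acc = 10  [A₁.live * 2 - 20]
41. n21.lab = true  [B.sig == true]
42. n7.acc = -8  [B.acc + A.live - 48]
43. n3.acc = 29  [S₀.tag * -2 + 39]
44. n0.acc = 22  [len(a.mk) + 20]

-8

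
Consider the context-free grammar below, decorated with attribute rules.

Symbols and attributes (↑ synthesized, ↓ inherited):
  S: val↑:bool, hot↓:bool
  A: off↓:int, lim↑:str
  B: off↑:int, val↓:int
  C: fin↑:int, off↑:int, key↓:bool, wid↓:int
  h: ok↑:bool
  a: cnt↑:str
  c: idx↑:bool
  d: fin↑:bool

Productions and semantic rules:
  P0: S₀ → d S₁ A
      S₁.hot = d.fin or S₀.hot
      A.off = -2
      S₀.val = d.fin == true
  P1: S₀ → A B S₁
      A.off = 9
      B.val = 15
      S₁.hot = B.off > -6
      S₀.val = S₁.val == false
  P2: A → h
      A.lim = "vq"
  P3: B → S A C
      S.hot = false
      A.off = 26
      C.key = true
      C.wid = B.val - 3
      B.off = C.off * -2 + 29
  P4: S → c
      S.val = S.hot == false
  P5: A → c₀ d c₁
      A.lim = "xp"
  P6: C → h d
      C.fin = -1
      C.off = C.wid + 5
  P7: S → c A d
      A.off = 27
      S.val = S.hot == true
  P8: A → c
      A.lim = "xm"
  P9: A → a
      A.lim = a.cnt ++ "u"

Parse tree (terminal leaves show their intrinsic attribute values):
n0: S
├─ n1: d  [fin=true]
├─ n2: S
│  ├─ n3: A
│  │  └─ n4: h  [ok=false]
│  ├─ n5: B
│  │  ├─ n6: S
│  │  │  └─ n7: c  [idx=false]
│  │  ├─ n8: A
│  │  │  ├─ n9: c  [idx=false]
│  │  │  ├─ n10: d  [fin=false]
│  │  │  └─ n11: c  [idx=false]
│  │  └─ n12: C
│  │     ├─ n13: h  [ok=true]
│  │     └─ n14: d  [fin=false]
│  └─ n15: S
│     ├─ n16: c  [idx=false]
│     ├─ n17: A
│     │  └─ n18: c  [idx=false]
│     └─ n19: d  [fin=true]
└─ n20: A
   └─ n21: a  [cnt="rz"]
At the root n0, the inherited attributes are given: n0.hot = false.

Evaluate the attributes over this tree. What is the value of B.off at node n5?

-5

1. n0.hot = false  [given at root]
2. n1.fin = true  [terminal]
3. n2.hot = true  [d.fin or S₀.hot]
4. n3.off = 9  [9]
5. n4.ok = false  [terminal]
6. n3.lim = "vq"  ["vq"]
7. n5.val = 15  [15]
8. n6.hot = false  [false]
9. n7.idx = false  [terminal]
10. n6.val = true  [S.hot == false]
11. n8.off = 26  [26]
12. n9.idx = false  [terminal]
13. n10.fin = false  [terminal]
14. n11.idx = false  [terminal]
15. n8.lim = "xp"  ["xp"]
16. n12.key = true  [true]
17. n12.wid = 12  [B.val - 3]
18. n13.ok = true  [terminal]
19. n14.fin = false  [terminal]
20. n12.fin = -1  [-1]
21. n12.off = 17  [C.wid + 5]
22. n5.off = -5  [C.off * -2 + 29]
23. n15.hot = true  [B.off > -6]
24. n16.idx = false  [terminal]
25. n17.off = 27  [27]
26. n18.idx = false  [terminal]
27. n17.lim = "xm"  ["xm"]
28. n19.fin = true  [terminal]
29. n15.val = true  [S.hot == true]
30. n2.val = false  [S₁.val == false]
31. n20.off = -2  [-2]
32. n21.cnt = "rz"  [terminal]
33. n20.lim = "rzu"  [a.cnt ++ "u"]
34. n0.val = true  [d.fin == true]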